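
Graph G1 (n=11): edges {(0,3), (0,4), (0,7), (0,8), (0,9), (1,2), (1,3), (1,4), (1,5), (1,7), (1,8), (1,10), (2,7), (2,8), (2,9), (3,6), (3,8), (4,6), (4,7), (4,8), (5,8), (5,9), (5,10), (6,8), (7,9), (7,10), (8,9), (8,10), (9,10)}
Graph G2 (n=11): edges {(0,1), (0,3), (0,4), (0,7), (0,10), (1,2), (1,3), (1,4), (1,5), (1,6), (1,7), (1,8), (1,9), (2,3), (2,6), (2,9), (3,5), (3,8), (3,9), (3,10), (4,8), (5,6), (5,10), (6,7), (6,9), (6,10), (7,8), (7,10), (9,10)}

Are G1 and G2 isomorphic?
Yes, isomorphic

The graphs are isomorphic.
One valid mapping φ: V(G1) → V(G2): 0→7, 1→3, 2→5, 3→8, 4→0, 5→2, 6→4, 7→10, 8→1, 9→6, 10→9

Verify φ preserves adjacency — for each edge of G1, its image is an edge of G2:
  (0,3) → (φ(0),φ(3)) = (7,8) ∈ E(G2) ✓
  (0,4) → (φ(0),φ(4)) = (0,7) ∈ E(G2) ✓
  (0,7) → (φ(0),φ(7)) = (7,10) ∈ E(G2) ✓
  (0,8) → (φ(0),φ(8)) = (1,7) ∈ E(G2) ✓
  (0,9) → (φ(0),φ(9)) = (6,7) ∈ E(G2) ✓
  (1,2) → (φ(1),φ(2)) = (3,5) ∈ E(G2) ✓
  (1,3) → (φ(1),φ(3)) = (3,8) ∈ E(G2) ✓
  (1,4) → (φ(1),φ(4)) = (0,3) ∈ E(G2) ✓
  (1,5) → (φ(1),φ(5)) = (2,3) ∈ E(G2) ✓
  (1,7) → (φ(1),φ(7)) = (3,10) ∈ E(G2) ✓
  (1,8) → (φ(1),φ(8)) = (1,3) ∈ E(G2) ✓
  (1,10) → (φ(1),φ(10)) = (3,9) ∈ E(G2) ✓
  (2,7) → (φ(2),φ(7)) = (5,10) ∈ E(G2) ✓
  (2,8) → (φ(2),φ(8)) = (1,5) ∈ E(G2) ✓
  (2,9) → (φ(2),φ(9)) = (5,6) ∈ E(G2) ✓
  (3,6) → (φ(3),φ(6)) = (4,8) ∈ E(G2) ✓
  (3,8) → (φ(3),φ(8)) = (1,8) ∈ E(G2) ✓
  (4,6) → (φ(4),φ(6)) = (0,4) ∈ E(G2) ✓
  (4,7) → (φ(4),φ(7)) = (0,10) ∈ E(G2) ✓
  (4,8) → (φ(4),φ(8)) = (0,1) ∈ E(G2) ✓
  (5,8) → (φ(5),φ(8)) = (1,2) ∈ E(G2) ✓
  (5,9) → (φ(5),φ(9)) = (2,6) ∈ E(G2) ✓
  (5,10) → (φ(5),φ(10)) = (2,9) ∈ E(G2) ✓
  (6,8) → (φ(6),φ(8)) = (1,4) ∈ E(G2) ✓
  (7,9) → (φ(7),φ(9)) = (6,10) ∈ E(G2) ✓
  (7,10) → (φ(7),φ(10)) = (9,10) ∈ E(G2) ✓
  (8,9) → (φ(8),φ(9)) = (1,6) ∈ E(G2) ✓
  (8,10) → (φ(8),φ(10)) = (1,9) ∈ E(G2) ✓
  (9,10) → (φ(9),φ(10)) = (6,9) ∈ E(G2) ✓
All 29 edges of G1 map to edges of G2, and |E(G1)| = |E(G2)| = 29, so φ is a bijection on edges as well as vertices. Hence G1 ≅ G2.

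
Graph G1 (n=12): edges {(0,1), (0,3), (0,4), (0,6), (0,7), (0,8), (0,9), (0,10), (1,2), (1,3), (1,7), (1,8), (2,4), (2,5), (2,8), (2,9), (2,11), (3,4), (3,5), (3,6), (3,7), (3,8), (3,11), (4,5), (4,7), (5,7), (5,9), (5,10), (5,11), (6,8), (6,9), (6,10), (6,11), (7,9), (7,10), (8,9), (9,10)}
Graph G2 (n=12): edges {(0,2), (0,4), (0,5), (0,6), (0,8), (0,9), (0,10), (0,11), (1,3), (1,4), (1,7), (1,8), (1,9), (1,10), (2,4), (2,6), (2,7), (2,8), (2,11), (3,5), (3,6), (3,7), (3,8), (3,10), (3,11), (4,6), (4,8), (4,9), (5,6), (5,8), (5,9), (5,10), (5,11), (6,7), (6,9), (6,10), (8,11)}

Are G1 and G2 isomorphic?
Yes, isomorphic

The graphs are isomorphic.
One valid mapping φ: V(G1) → V(G2): 0→0, 1→9, 2→1, 3→6, 4→10, 5→3, 6→2, 7→5, 8→4, 9→8, 10→11, 11→7

Verify φ preserves adjacency — for each edge of G1, its image is an edge of G2:
  (0,1) → (φ(0),φ(1)) = (0,9) ∈ E(G2) ✓
  (0,3) → (φ(0),φ(3)) = (0,6) ∈ E(G2) ✓
  (0,4) → (φ(0),φ(4)) = (0,10) ∈ E(G2) ✓
  (0,6) → (φ(0),φ(6)) = (0,2) ∈ E(G2) ✓
  (0,7) → (φ(0),φ(7)) = (0,5) ∈ E(G2) ✓
  (0,8) → (φ(0),φ(8)) = (0,4) ∈ E(G2) ✓
  (0,9) → (φ(0),φ(9)) = (0,8) ∈ E(G2) ✓
  (0,10) → (φ(0),φ(10)) = (0,11) ∈ E(G2) ✓
  (1,2) → (φ(1),φ(2)) = (1,9) ∈ E(G2) ✓
  (1,3) → (φ(1),φ(3)) = (6,9) ∈ E(G2) ✓
  (1,7) → (φ(1),φ(7)) = (5,9) ∈ E(G2) ✓
  (1,8) → (φ(1),φ(8)) = (4,9) ∈ E(G2) ✓
  (2,4) → (φ(2),φ(4)) = (1,10) ∈ E(G2) ✓
  (2,5) → (φ(2),φ(5)) = (1,3) ∈ E(G2) ✓
  (2,8) → (φ(2),φ(8)) = (1,4) ∈ E(G2) ✓
  (2,9) → (φ(2),φ(9)) = (1,8) ∈ E(G2) ✓
  (2,11) → (φ(2),φ(11)) = (1,7) ∈ E(G2) ✓
  (3,4) → (φ(3),φ(4)) = (6,10) ∈ E(G2) ✓
  (3,5) → (φ(3),φ(5)) = (3,6) ∈ E(G2) ✓
  (3,6) → (φ(3),φ(6)) = (2,6) ∈ E(G2) ✓
  (3,7) → (φ(3),φ(7)) = (5,6) ∈ E(G2) ✓
  (3,8) → (φ(3),φ(8)) = (4,6) ∈ E(G2) ✓
  (3,11) → (φ(3),φ(11)) = (6,7) ∈ E(G2) ✓
  (4,5) → (φ(4),φ(5)) = (3,10) ∈ E(G2) ✓
  (4,7) → (φ(4),φ(7)) = (5,10) ∈ E(G2) ✓
  (5,7) → (φ(5),φ(7)) = (3,5) ∈ E(G2) ✓
  (5,9) → (φ(5),φ(9)) = (3,8) ∈ E(G2) ✓
  (5,10) → (φ(5),φ(10)) = (3,11) ∈ E(G2) ✓
  (5,11) → (φ(5),φ(11)) = (3,7) ∈ E(G2) ✓
  (6,8) → (φ(6),φ(8)) = (2,4) ∈ E(G2) ✓
  (6,9) → (φ(6),φ(9)) = (2,8) ∈ E(G2) ✓
  (6,10) → (φ(6),φ(10)) = (2,11) ∈ E(G2) ✓
  (6,11) → (φ(6),φ(11)) = (2,7) ∈ E(G2) ✓
  (7,9) → (φ(7),φ(9)) = (5,8) ∈ E(G2) ✓
  (7,10) → (φ(7),φ(10)) = (5,11) ∈ E(G2) ✓
  (8,9) → (φ(8),φ(9)) = (4,8) ∈ E(G2) ✓
  (9,10) → (φ(9),φ(10)) = (8,11) ∈ E(G2) ✓
All 37 edges of G1 map to edges of G2, and |E(G1)| = |E(G2)| = 37, so φ is a bijection on edges as well as vertices. Hence G1 ≅ G2.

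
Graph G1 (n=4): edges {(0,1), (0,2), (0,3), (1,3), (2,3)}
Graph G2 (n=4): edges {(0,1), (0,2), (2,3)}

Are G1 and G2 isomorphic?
No, not isomorphic

The graphs are NOT isomorphic.

Degrees in G1: deg(0)=3, deg(1)=2, deg(2)=2, deg(3)=3.
Sorted degree sequence of G1: [3, 3, 2, 2].
Degrees in G2: deg(0)=2, deg(1)=1, deg(2)=2, deg(3)=1.
Sorted degree sequence of G2: [2, 2, 1, 1].
The (sorted) degree sequence is an isomorphism invariant, so since G1 and G2 have different degree sequences they cannot be isomorphic.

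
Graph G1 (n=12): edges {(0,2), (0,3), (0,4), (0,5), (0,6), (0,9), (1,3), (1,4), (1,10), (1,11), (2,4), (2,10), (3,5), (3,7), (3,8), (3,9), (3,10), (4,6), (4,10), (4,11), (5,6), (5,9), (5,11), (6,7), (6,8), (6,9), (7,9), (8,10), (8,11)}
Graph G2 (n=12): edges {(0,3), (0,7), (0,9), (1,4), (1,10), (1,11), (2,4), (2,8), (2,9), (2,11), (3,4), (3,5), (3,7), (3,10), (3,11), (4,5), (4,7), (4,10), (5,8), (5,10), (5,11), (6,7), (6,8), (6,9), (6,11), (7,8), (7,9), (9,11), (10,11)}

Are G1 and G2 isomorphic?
Yes, isomorphic

The graphs are isomorphic.
One valid mapping φ: V(G1) → V(G2): 0→3, 1→6, 2→0, 3→11, 4→7, 5→5, 6→4, 7→1, 8→2, 9→10, 10→9, 11→8

Verify φ preserves adjacency — for each edge of G1, its image is an edge of G2:
  (0,2) → (φ(0),φ(2)) = (0,3) ∈ E(G2) ✓
  (0,3) → (φ(0),φ(3)) = (3,11) ∈ E(G2) ✓
  (0,4) → (φ(0),φ(4)) = (3,7) ∈ E(G2) ✓
  (0,5) → (φ(0),φ(5)) = (3,5) ∈ E(G2) ✓
  (0,6) → (φ(0),φ(6)) = (3,4) ∈ E(G2) ✓
  (0,9) → (φ(0),φ(9)) = (3,10) ∈ E(G2) ✓
  (1,3) → (φ(1),φ(3)) = (6,11) ∈ E(G2) ✓
  (1,4) → (φ(1),φ(4)) = (6,7) ∈ E(G2) ✓
  (1,10) → (φ(1),φ(10)) = (6,9) ∈ E(G2) ✓
  (1,11) → (φ(1),φ(11)) = (6,8) ∈ E(G2) ✓
  (2,4) → (φ(2),φ(4)) = (0,7) ∈ E(G2) ✓
  (2,10) → (φ(2),φ(10)) = (0,9) ∈ E(G2) ✓
  (3,5) → (φ(3),φ(5)) = (5,11) ∈ E(G2) ✓
  (3,7) → (φ(3),φ(7)) = (1,11) ∈ E(G2) ✓
  (3,8) → (φ(3),φ(8)) = (2,11) ∈ E(G2) ✓
  (3,9) → (φ(3),φ(9)) = (10,11) ∈ E(G2) ✓
  (3,10) → (φ(3),φ(10)) = (9,11) ∈ E(G2) ✓
  (4,6) → (φ(4),φ(6)) = (4,7) ∈ E(G2) ✓
  (4,10) → (φ(4),φ(10)) = (7,9) ∈ E(G2) ✓
  (4,11) → (φ(4),φ(11)) = (7,8) ∈ E(G2) ✓
  (5,6) → (φ(5),φ(6)) = (4,5) ∈ E(G2) ✓
  (5,9) → (φ(5),φ(9)) = (5,10) ∈ E(G2) ✓
  (5,11) → (φ(5),φ(11)) = (5,8) ∈ E(G2) ✓
  (6,7) → (φ(6),φ(7)) = (1,4) ∈ E(G2) ✓
  (6,8) → (φ(6),φ(8)) = (2,4) ∈ E(G2) ✓
  (6,9) → (φ(6),φ(9)) = (4,10) ∈ E(G2) ✓
  (7,9) → (φ(7),φ(9)) = (1,10) ∈ E(G2) ✓
  (8,10) → (φ(8),φ(10)) = (2,9) ∈ E(G2) ✓
  (8,11) → (φ(8),φ(11)) = (2,8) ∈ E(G2) ✓
All 29 edges of G1 map to edges of G2, and |E(G1)| = |E(G2)| = 29, so φ is a bijection on edges as well as vertices. Hence G1 ≅ G2.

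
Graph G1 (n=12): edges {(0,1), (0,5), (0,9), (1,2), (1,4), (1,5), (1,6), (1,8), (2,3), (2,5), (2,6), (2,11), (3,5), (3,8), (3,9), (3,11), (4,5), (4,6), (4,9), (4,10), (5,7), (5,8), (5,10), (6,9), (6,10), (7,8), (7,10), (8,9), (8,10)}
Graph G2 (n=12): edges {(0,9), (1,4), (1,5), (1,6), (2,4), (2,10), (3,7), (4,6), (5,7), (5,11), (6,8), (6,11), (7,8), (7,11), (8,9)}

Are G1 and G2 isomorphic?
No, not isomorphic

The graphs are NOT isomorphic.

Counting triangles (3-cliques): G1 has 17, G2 has 2.
Triangle count is an isomorphism invariant, so differing triangle counts rule out isomorphism.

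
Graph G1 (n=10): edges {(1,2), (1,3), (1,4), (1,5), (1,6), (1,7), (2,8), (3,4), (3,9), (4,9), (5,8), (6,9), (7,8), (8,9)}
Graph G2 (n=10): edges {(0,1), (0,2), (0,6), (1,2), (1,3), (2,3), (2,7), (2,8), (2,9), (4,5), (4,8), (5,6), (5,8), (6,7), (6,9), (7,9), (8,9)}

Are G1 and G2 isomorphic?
No, not isomorphic

The graphs are NOT isomorphic.

Connected components of G1: 2 component(s) with vertex sets [[0], [1, 2, 3, 4, 5, 6, 7, 8, 9]], sizes [1, 9].
Connected components of G2: 1 component(s) with vertex sets [[0, 1, 2, 3, 4, 5, 6, 7, 8, 9]], sizes [10].
The number of connected components (and the multiset of component sizes) is an isomorphism invariant — an isomorphism maps each component of G1 bijectively onto a component of G2. Since G1 has 2 component(s) and G2 has 1, they cannot be isomorphic.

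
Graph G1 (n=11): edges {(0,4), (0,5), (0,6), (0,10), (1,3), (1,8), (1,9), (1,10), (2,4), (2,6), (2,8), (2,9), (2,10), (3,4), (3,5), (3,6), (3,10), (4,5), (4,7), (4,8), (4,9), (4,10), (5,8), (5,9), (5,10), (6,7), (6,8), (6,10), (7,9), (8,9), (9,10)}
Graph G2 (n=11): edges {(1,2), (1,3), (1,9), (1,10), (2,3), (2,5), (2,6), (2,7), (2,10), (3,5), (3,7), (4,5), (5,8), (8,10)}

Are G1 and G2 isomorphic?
No, not isomorphic

The graphs are NOT isomorphic.

Degrees in G1: deg(0)=4, deg(1)=4, deg(2)=5, deg(3)=5, deg(4)=8, deg(5)=6, deg(6)=6, deg(7)=3, deg(8)=6, deg(9)=7, deg(10)=8.
Sorted degree sequence of G1: [8, 8, 7, 6, 6, 6, 5, 5, 4, 4, 3].
Degrees in G2: deg(0)=0, deg(1)=4, deg(2)=6, deg(3)=4, deg(4)=1, deg(5)=4, deg(6)=1, deg(7)=2, deg(8)=2, deg(9)=1, deg(10)=3.
Sorted degree sequence of G2: [6, 4, 4, 4, 3, 2, 2, 1, 1, 1, 0].
The (sorted) degree sequence is an isomorphism invariant, so since G1 and G2 have different degree sequences they cannot be isomorphic.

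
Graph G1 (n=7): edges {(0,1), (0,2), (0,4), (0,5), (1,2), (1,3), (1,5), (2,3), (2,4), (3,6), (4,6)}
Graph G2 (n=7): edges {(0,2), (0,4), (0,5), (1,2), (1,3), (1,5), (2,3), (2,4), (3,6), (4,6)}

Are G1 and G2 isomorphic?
No, not isomorphic

The graphs are NOT isomorphic.

Counting edges: G1 has 11 edge(s); G2 has 10 edge(s).
Edge count is an isomorphism invariant (a bijection on vertices induces a bijection on edges), so differing edge counts rule out isomorphism.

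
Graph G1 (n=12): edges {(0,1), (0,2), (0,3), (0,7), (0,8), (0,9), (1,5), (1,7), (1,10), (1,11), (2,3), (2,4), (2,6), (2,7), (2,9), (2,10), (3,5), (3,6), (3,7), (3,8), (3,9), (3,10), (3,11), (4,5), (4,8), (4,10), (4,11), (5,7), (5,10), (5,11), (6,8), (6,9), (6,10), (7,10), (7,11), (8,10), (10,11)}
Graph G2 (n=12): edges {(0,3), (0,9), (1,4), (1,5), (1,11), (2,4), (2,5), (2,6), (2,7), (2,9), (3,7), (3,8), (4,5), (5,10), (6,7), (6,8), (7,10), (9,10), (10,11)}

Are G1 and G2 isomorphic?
No, not isomorphic

The graphs are NOT isomorphic.

Counting triangles (3-cliques): G1 has 40, G2 has 3.
Triangle count is an isomorphism invariant, so differing triangle counts rule out isomorphism.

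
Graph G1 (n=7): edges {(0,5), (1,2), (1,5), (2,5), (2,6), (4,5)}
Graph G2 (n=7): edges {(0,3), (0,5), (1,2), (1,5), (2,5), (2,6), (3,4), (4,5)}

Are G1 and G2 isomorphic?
No, not isomorphic

The graphs are NOT isomorphic.

Counting edges: G1 has 6 edge(s); G2 has 8 edge(s).
Edge count is an isomorphism invariant (a bijection on vertices induces a bijection on edges), so differing edge counts rule out isomorphism.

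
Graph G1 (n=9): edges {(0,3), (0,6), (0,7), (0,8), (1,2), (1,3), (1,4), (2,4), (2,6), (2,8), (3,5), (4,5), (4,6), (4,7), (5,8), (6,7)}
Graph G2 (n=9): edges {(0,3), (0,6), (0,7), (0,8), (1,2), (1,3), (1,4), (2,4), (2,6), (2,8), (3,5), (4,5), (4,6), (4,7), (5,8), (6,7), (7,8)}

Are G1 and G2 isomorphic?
No, not isomorphic

The graphs are NOT isomorphic.

Counting edges: G1 has 16 edge(s); G2 has 17 edge(s).
Edge count is an isomorphism invariant (a bijection on vertices induces a bijection on edges), so differing edge counts rule out isomorphism.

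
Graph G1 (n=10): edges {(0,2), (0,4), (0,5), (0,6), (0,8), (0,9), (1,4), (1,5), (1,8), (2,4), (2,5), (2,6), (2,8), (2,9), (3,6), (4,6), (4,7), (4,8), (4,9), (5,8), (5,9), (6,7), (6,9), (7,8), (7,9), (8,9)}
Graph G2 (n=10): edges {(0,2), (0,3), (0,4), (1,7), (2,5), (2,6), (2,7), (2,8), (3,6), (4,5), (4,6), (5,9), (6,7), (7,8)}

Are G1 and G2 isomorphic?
No, not isomorphic

The graphs are NOT isomorphic.

Counting triangles (3-cliques): G1 has 29, G2 has 2.
Triangle count is an isomorphism invariant, so differing triangle counts rule out isomorphism.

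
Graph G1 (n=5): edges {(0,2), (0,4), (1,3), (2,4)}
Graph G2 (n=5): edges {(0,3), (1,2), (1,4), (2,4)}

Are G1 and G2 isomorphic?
Yes, isomorphic

The graphs are isomorphic.
One valid mapping φ: V(G1) → V(G2): 0→1, 1→0, 2→4, 3→3, 4→2

Verify φ preserves adjacency — for each edge of G1, its image is an edge of G2:
  (0,2) → (φ(0),φ(2)) = (1,4) ∈ E(G2) ✓
  (0,4) → (φ(0),φ(4)) = (1,2) ∈ E(G2) ✓
  (1,3) → (φ(1),φ(3)) = (0,3) ∈ E(G2) ✓
  (2,4) → (φ(2),φ(4)) = (2,4) ∈ E(G2) ✓
All 4 edges of G1 map to edges of G2, and |E(G1)| = |E(G2)| = 4, so φ is a bijection on edges as well as vertices. Hence G1 ≅ G2.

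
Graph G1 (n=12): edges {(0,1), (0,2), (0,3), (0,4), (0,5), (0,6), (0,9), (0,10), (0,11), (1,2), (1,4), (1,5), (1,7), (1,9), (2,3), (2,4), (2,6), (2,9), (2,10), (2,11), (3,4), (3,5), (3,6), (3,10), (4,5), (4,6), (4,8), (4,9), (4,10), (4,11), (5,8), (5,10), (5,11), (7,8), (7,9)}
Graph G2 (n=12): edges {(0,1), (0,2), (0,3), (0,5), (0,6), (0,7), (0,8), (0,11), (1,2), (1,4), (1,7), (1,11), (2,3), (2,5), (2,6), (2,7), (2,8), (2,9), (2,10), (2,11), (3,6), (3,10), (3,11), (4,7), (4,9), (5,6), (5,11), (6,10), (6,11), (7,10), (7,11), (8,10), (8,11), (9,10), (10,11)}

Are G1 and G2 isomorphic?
Yes, isomorphic

The graphs are isomorphic.
One valid mapping φ: V(G1) → V(G2): 0→11, 1→7, 2→0, 3→6, 4→2, 5→10, 6→5, 7→4, 8→9, 9→1, 10→3, 11→8

Verify φ preserves adjacency — for each edge of G1, its image is an edge of G2:
  (0,1) → (φ(0),φ(1)) = (7,11) ∈ E(G2) ✓
  (0,2) → (φ(0),φ(2)) = (0,11) ∈ E(G2) ✓
  (0,3) → (φ(0),φ(3)) = (6,11) ∈ E(G2) ✓
  (0,4) → (φ(0),φ(4)) = (2,11) ∈ E(G2) ✓
  (0,5) → (φ(0),φ(5)) = (10,11) ∈ E(G2) ✓
  (0,6) → (φ(0),φ(6)) = (5,11) ∈ E(G2) ✓
  (0,9) → (φ(0),φ(9)) = (1,11) ∈ E(G2) ✓
  (0,10) → (φ(0),φ(10)) = (3,11) ∈ E(G2) ✓
  (0,11) → (φ(0),φ(11)) = (8,11) ∈ E(G2) ✓
  (1,2) → (φ(1),φ(2)) = (0,7) ∈ E(G2) ✓
  (1,4) → (φ(1),φ(4)) = (2,7) ∈ E(G2) ✓
  (1,5) → (φ(1),φ(5)) = (7,10) ∈ E(G2) ✓
  (1,7) → (φ(1),φ(7)) = (4,7) ∈ E(G2) ✓
  (1,9) → (φ(1),φ(9)) = (1,7) ∈ E(G2) ✓
  (2,3) → (φ(2),φ(3)) = (0,6) ∈ E(G2) ✓
  (2,4) → (φ(2),φ(4)) = (0,2) ∈ E(G2) ✓
  (2,6) → (φ(2),φ(6)) = (0,5) ∈ E(G2) ✓
  (2,9) → (φ(2),φ(9)) = (0,1) ∈ E(G2) ✓
  (2,10) → (φ(2),φ(10)) = (0,3) ∈ E(G2) ✓
  (2,11) → (φ(2),φ(11)) = (0,8) ∈ E(G2) ✓
  (3,4) → (φ(3),φ(4)) = (2,6) ∈ E(G2) ✓
  (3,5) → (φ(3),φ(5)) = (6,10) ∈ E(G2) ✓
  (3,6) → (φ(3),φ(6)) = (5,6) ∈ E(G2) ✓
  (3,10) → (φ(3),φ(10)) = (3,6) ∈ E(G2) ✓
  (4,5) → (φ(4),φ(5)) = (2,10) ∈ E(G2) ✓
  (4,6) → (φ(4),φ(6)) = (2,5) ∈ E(G2) ✓
  (4,8) → (φ(4),φ(8)) = (2,9) ∈ E(G2) ✓
  (4,9) → (φ(4),φ(9)) = (1,2) ∈ E(G2) ✓
  (4,10) → (φ(4),φ(10)) = (2,3) ∈ E(G2) ✓
  (4,11) → (φ(4),φ(11)) = (2,8) ∈ E(G2) ✓
  (5,8) → (φ(5),φ(8)) = (9,10) ∈ E(G2) ✓
  (5,10) → (φ(5),φ(10)) = (3,10) ∈ E(G2) ✓
  (5,11) → (φ(5),φ(11)) = (8,10) ∈ E(G2) ✓
  (7,8) → (φ(7),φ(8)) = (4,9) ∈ E(G2) ✓
  (7,9) → (φ(7),φ(9)) = (1,4) ∈ E(G2) ✓
All 35 edges of G1 map to edges of G2, and |E(G1)| = |E(G2)| = 35, so φ is a bijection on edges as well as vertices. Hence G1 ≅ G2.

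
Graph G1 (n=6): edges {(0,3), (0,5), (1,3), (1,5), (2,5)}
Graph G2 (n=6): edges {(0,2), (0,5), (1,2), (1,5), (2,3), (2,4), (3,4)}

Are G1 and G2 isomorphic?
No, not isomorphic

The graphs are NOT isomorphic.

Counting triangles (3-cliques): G1 has 0, G2 has 1.
Triangle count is an isomorphism invariant, so differing triangle counts rule out isomorphism.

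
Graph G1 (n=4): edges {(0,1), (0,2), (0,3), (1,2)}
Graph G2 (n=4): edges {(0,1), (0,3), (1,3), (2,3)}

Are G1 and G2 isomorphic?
Yes, isomorphic

The graphs are isomorphic.
One valid mapping φ: V(G1) → V(G2): 0→3, 1→1, 2→0, 3→2

Verify φ preserves adjacency — for each edge of G1, its image is an edge of G2:
  (0,1) → (φ(0),φ(1)) = (1,3) ∈ E(G2) ✓
  (0,2) → (φ(0),φ(2)) = (0,3) ∈ E(G2) ✓
  (0,3) → (φ(0),φ(3)) = (2,3) ∈ E(G2) ✓
  (1,2) → (φ(1),φ(2)) = (0,1) ∈ E(G2) ✓
All 4 edges of G1 map to edges of G2, and |E(G1)| = |E(G2)| = 4, so φ is a bijection on edges as well as vertices. Hence G1 ≅ G2.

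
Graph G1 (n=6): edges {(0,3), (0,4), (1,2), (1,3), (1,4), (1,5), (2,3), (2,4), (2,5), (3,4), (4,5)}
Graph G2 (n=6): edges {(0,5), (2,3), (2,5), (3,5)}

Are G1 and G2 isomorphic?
No, not isomorphic

The graphs are NOT isomorphic.

Connected components of G1: 1 component(s) with vertex sets [[0, 1, 2, 3, 4, 5]], sizes [6].
Connected components of G2: 3 component(s) with vertex sets [[1], [4], [0, 2, 3, 5]], sizes [1, 1, 4].
The number of connected components (and the multiset of component sizes) is an isomorphism invariant — an isomorphism maps each component of G1 bijectively onto a component of G2. Since G1 has 1 component(s) and G2 has 3, they cannot be isomorphic.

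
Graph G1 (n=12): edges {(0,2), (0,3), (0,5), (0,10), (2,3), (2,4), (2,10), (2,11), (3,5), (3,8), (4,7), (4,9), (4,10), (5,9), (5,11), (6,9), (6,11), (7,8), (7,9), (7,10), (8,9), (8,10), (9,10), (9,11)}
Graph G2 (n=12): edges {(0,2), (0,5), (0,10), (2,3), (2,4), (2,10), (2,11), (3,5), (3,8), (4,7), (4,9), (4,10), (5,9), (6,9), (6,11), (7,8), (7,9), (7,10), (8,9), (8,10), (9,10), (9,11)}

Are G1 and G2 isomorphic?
No, not isomorphic

The graphs are NOT isomorphic.

Counting edges: G1 has 24 edge(s); G2 has 22 edge(s).
Edge count is an isomorphism invariant (a bijection on vertices induces a bijection on edges), so differing edge counts rule out isomorphism.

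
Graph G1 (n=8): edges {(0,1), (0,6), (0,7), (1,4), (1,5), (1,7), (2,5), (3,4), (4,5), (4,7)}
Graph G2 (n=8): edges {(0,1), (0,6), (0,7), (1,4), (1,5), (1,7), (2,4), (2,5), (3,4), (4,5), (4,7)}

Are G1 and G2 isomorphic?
No, not isomorphic

The graphs are NOT isomorphic.

Counting edges: G1 has 10 edge(s); G2 has 11 edge(s).
Edge count is an isomorphism invariant (a bijection on vertices induces a bijection on edges), so differing edge counts rule out isomorphism.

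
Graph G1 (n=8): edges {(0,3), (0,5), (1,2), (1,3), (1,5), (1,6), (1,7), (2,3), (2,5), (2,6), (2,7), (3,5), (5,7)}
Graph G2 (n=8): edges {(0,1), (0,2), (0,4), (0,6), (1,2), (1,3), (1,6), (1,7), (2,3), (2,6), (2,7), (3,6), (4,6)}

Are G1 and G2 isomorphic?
Yes, isomorphic

The graphs are isomorphic.
One valid mapping φ: V(G1) → V(G2): 0→4, 1→2, 2→1, 3→0, 4→5, 5→6, 6→7, 7→3

Verify φ preserves adjacency — for each edge of G1, its image is an edge of G2:
  (0,3) → (φ(0),φ(3)) = (0,4) ∈ E(G2) ✓
  (0,5) → (φ(0),φ(5)) = (4,6) ∈ E(G2) ✓
  (1,2) → (φ(1),φ(2)) = (1,2) ∈ E(G2) ✓
  (1,3) → (φ(1),φ(3)) = (0,2) ∈ E(G2) ✓
  (1,5) → (φ(1),φ(5)) = (2,6) ∈ E(G2) ✓
  (1,6) → (φ(1),φ(6)) = (2,7) ∈ E(G2) ✓
  (1,7) → (φ(1),φ(7)) = (2,3) ∈ E(G2) ✓
  (2,3) → (φ(2),φ(3)) = (0,1) ∈ E(G2) ✓
  (2,5) → (φ(2),φ(5)) = (1,6) ∈ E(G2) ✓
  (2,6) → (φ(2),φ(6)) = (1,7) ∈ E(G2) ✓
  (2,7) → (φ(2),φ(7)) = (1,3) ∈ E(G2) ✓
  (3,5) → (φ(3),φ(5)) = (0,6) ∈ E(G2) ✓
  (5,7) → (φ(5),φ(7)) = (3,6) ∈ E(G2) ✓
All 13 edges of G1 map to edges of G2, and |E(G1)| = |E(G2)| = 13, so φ is a bijection on edges as well as vertices. Hence G1 ≅ G2.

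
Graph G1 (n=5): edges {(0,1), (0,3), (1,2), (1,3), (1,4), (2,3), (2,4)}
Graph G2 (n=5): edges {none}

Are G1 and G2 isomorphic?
No, not isomorphic

The graphs are NOT isomorphic.

Connected components of G1: 1 component(s) with vertex sets [[0, 1, 2, 3, 4]], sizes [5].
Connected components of G2: 5 component(s) with vertex sets [[0], [1], [2], [3], [4]], sizes [1, 1, 1, 1, 1].
The number of connected components (and the multiset of component sizes) is an isomorphism invariant — an isomorphism maps each component of G1 bijectively onto a component of G2. Since G1 has 1 component(s) and G2 has 5, they cannot be isomorphic.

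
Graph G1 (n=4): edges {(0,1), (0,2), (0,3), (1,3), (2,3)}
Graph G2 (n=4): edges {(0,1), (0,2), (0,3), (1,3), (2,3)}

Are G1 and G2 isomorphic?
Yes, isomorphic

The graphs are isomorphic.
One valid mapping φ: V(G1) → V(G2): 0→0, 1→1, 2→2, 3→3

Verify φ preserves adjacency — for each edge of G1, its image is an edge of G2:
  (0,1) → (φ(0),φ(1)) = (0,1) ∈ E(G2) ✓
  (0,2) → (φ(0),φ(2)) = (0,2) ∈ E(G2) ✓
  (0,3) → (φ(0),φ(3)) = (0,3) ∈ E(G2) ✓
  (1,3) → (φ(1),φ(3)) = (1,3) ∈ E(G2) ✓
  (2,3) → (φ(2),φ(3)) = (2,3) ∈ E(G2) ✓
All 5 edges of G1 map to edges of G2, and |E(G1)| = |E(G2)| = 5, so φ is a bijection on edges as well as vertices. Hence G1 ≅ G2.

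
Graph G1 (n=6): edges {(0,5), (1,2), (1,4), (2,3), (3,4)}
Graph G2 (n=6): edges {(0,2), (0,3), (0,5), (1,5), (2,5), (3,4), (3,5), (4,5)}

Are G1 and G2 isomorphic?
No, not isomorphic

The graphs are NOT isomorphic.

Degrees in G1: deg(0)=1, deg(1)=2, deg(2)=2, deg(3)=2, deg(4)=2, deg(5)=1.
Sorted degree sequence of G1: [2, 2, 2, 2, 1, 1].
Degrees in G2: deg(0)=3, deg(1)=1, deg(2)=2, deg(3)=3, deg(4)=2, deg(5)=5.
Sorted degree sequence of G2: [5, 3, 3, 2, 2, 1].
The (sorted) degree sequence is an isomorphism invariant, so since G1 and G2 have different degree sequences they cannot be isomorphic.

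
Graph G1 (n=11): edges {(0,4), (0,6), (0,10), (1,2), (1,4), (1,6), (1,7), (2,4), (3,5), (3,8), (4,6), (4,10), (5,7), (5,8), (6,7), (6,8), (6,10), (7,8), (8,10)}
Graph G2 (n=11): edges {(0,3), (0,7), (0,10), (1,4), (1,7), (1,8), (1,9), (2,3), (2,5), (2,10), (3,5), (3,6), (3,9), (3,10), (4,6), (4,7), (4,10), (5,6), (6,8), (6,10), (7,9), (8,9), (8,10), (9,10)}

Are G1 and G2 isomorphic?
No, not isomorphic

The graphs are NOT isomorphic.

Counting triangles (3-cliques): G1 has 11, G2 has 12.
Triangle count is an isomorphism invariant, so differing triangle counts rule out isomorphism.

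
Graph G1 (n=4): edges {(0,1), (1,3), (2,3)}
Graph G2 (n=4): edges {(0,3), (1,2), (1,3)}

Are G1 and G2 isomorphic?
Yes, isomorphic

The graphs are isomorphic.
One valid mapping φ: V(G1) → V(G2): 0→2, 1→1, 2→0, 3→3

Verify φ preserves adjacency — for each edge of G1, its image is an edge of G2:
  (0,1) → (φ(0),φ(1)) = (1,2) ∈ E(G2) ✓
  (1,3) → (φ(1),φ(3)) = (1,3) ∈ E(G2) ✓
  (2,3) → (φ(2),φ(3)) = (0,3) ∈ E(G2) ✓
All 3 edges of G1 map to edges of G2, and |E(G1)| = |E(G2)| = 3, so φ is a bijection on edges as well as vertices. Hence G1 ≅ G2.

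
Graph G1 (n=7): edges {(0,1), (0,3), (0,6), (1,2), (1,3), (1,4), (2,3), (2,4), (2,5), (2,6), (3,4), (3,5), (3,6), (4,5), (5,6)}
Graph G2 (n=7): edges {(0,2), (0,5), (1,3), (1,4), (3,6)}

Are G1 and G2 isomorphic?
No, not isomorphic

The graphs are NOT isomorphic.

Degrees in G1: deg(0)=3, deg(1)=4, deg(2)=5, deg(3)=6, deg(4)=4, deg(5)=4, deg(6)=4.
Sorted degree sequence of G1: [6, 5, 4, 4, 4, 4, 3].
Degrees in G2: deg(0)=2, deg(1)=2, deg(2)=1, deg(3)=2, deg(4)=1, deg(5)=1, deg(6)=1.
Sorted degree sequence of G2: [2, 2, 2, 1, 1, 1, 1].
The (sorted) degree sequence is an isomorphism invariant, so since G1 and G2 have different degree sequences they cannot be isomorphic.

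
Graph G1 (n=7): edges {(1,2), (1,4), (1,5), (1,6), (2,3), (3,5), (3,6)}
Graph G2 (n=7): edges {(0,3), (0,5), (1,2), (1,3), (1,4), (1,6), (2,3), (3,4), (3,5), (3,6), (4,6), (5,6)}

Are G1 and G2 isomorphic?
No, not isomorphic

The graphs are NOT isomorphic.

Degrees in G1: deg(0)=0, deg(1)=4, deg(2)=2, deg(3)=3, deg(4)=1, deg(5)=2, deg(6)=2.
Sorted degree sequence of G1: [4, 3, 2, 2, 2, 1, 0].
Degrees in G2: deg(0)=2, deg(1)=4, deg(2)=2, deg(3)=6, deg(4)=3, deg(5)=3, deg(6)=4.
Sorted degree sequence of G2: [6, 4, 4, 3, 3, 2, 2].
The (sorted) degree sequence is an isomorphism invariant, so since G1 and G2 have different degree sequences they cannot be isomorphic.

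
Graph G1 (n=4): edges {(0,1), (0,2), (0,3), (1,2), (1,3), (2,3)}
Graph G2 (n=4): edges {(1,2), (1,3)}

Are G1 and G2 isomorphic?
No, not isomorphic

The graphs are NOT isomorphic.

Connected components of G1: 1 component(s) with vertex sets [[0, 1, 2, 3]], sizes [4].
Connected components of G2: 2 component(s) with vertex sets [[0], [1, 2, 3]], sizes [1, 3].
The number of connected components (and the multiset of component sizes) is an isomorphism invariant — an isomorphism maps each component of G1 bijectively onto a component of G2. Since G1 has 1 component(s) and G2 has 2, they cannot be isomorphic.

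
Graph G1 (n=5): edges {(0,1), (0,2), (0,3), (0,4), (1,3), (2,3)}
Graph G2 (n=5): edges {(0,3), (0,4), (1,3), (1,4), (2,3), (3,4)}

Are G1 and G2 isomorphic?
Yes, isomorphic

The graphs are isomorphic.
One valid mapping φ: V(G1) → V(G2): 0→3, 1→0, 2→1, 3→4, 4→2

Verify φ preserves adjacency — for each edge of G1, its image is an edge of G2:
  (0,1) → (φ(0),φ(1)) = (0,3) ∈ E(G2) ✓
  (0,2) → (φ(0),φ(2)) = (1,3) ∈ E(G2) ✓
  (0,3) → (φ(0),φ(3)) = (3,4) ∈ E(G2) ✓
  (0,4) → (φ(0),φ(4)) = (2,3) ∈ E(G2) ✓
  (1,3) → (φ(1),φ(3)) = (0,4) ∈ E(G2) ✓
  (2,3) → (φ(2),φ(3)) = (1,4) ∈ E(G2) ✓
All 6 edges of G1 map to edges of G2, and |E(G1)| = |E(G2)| = 6, so φ is a bijection on edges as well as vertices. Hence G1 ≅ G2.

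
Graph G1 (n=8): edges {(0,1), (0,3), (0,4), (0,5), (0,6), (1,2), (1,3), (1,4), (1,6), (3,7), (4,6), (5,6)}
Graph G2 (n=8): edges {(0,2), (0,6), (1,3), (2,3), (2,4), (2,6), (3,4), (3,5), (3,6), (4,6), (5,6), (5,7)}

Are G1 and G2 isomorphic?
Yes, isomorphic

The graphs are isomorphic.
One valid mapping φ: V(G1) → V(G2): 0→6, 1→3, 2→1, 3→5, 4→4, 5→0, 6→2, 7→7

Verify φ preserves adjacency — for each edge of G1, its image is an edge of G2:
  (0,1) → (φ(0),φ(1)) = (3,6) ∈ E(G2) ✓
  (0,3) → (φ(0),φ(3)) = (5,6) ∈ E(G2) ✓
  (0,4) → (φ(0),φ(4)) = (4,6) ∈ E(G2) ✓
  (0,5) → (φ(0),φ(5)) = (0,6) ∈ E(G2) ✓
  (0,6) → (φ(0),φ(6)) = (2,6) ∈ E(G2) ✓
  (1,2) → (φ(1),φ(2)) = (1,3) ∈ E(G2) ✓
  (1,3) → (φ(1),φ(3)) = (3,5) ∈ E(G2) ✓
  (1,4) → (φ(1),φ(4)) = (3,4) ∈ E(G2) ✓
  (1,6) → (φ(1),φ(6)) = (2,3) ∈ E(G2) ✓
  (3,7) → (φ(3),φ(7)) = (5,7) ∈ E(G2) ✓
  (4,6) → (φ(4),φ(6)) = (2,4) ∈ E(G2) ✓
  (5,6) → (φ(5),φ(6)) = (0,2) ∈ E(G2) ✓
All 12 edges of G1 map to edges of G2, and |E(G1)| = |E(G2)| = 12, so φ is a bijection on edges as well as vertices. Hence G1 ≅ G2.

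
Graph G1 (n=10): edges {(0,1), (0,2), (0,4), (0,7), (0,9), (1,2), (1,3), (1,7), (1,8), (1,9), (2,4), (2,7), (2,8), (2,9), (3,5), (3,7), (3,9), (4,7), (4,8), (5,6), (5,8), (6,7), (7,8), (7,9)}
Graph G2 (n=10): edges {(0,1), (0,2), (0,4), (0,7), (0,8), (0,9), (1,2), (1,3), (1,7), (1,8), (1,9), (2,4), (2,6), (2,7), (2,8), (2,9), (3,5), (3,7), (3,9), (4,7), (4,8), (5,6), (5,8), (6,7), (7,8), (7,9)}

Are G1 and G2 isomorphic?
No, not isomorphic

The graphs are NOT isomorphic.

Counting edges: G1 has 24 edge(s); G2 has 26 edge(s).
Edge count is an isomorphism invariant (a bijection on vertices induces a bijection on edges), so differing edge counts rule out isomorphism.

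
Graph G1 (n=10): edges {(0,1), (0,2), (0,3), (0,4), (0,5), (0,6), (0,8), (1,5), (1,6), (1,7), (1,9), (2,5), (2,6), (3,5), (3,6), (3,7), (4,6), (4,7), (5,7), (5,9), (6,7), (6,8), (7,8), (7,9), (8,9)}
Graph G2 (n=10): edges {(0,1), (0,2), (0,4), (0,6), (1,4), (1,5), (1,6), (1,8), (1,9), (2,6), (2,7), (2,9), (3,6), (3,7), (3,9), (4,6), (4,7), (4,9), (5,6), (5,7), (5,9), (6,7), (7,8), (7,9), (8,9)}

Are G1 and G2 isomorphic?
Yes, isomorphic

The graphs are isomorphic.
One valid mapping φ: V(G1) → V(G2): 0→9, 1→4, 2→8, 3→5, 4→3, 5→1, 6→7, 7→6, 8→2, 9→0

Verify φ preserves adjacency — for each edge of G1, its image is an edge of G2:
  (0,1) → (φ(0),φ(1)) = (4,9) ∈ E(G2) ✓
  (0,2) → (φ(0),φ(2)) = (8,9) ∈ E(G2) ✓
  (0,3) → (φ(0),φ(3)) = (5,9) ∈ E(G2) ✓
  (0,4) → (φ(0),φ(4)) = (3,9) ∈ E(G2) ✓
  (0,5) → (φ(0),φ(5)) = (1,9) ∈ E(G2) ✓
  (0,6) → (φ(0),φ(6)) = (7,9) ∈ E(G2) ✓
  (0,8) → (φ(0),φ(8)) = (2,9) ∈ E(G2) ✓
  (1,5) → (φ(1),φ(5)) = (1,4) ∈ E(G2) ✓
  (1,6) → (φ(1),φ(6)) = (4,7) ∈ E(G2) ✓
  (1,7) → (φ(1),φ(7)) = (4,6) ∈ E(G2) ✓
  (1,9) → (φ(1),φ(9)) = (0,4) ∈ E(G2) ✓
  (2,5) → (φ(2),φ(5)) = (1,8) ∈ E(G2) ✓
  (2,6) → (φ(2),φ(6)) = (7,8) ∈ E(G2) ✓
  (3,5) → (φ(3),φ(5)) = (1,5) ∈ E(G2) ✓
  (3,6) → (φ(3),φ(6)) = (5,7) ∈ E(G2) ✓
  (3,7) → (φ(3),φ(7)) = (5,6) ∈ E(G2) ✓
  (4,6) → (φ(4),φ(6)) = (3,7) ∈ E(G2) ✓
  (4,7) → (φ(4),φ(7)) = (3,6) ∈ E(G2) ✓
  (5,7) → (φ(5),φ(7)) = (1,6) ∈ E(G2) ✓
  (5,9) → (φ(5),φ(9)) = (0,1) ∈ E(G2) ✓
  (6,7) → (φ(6),φ(7)) = (6,7) ∈ E(G2) ✓
  (6,8) → (φ(6),φ(8)) = (2,7) ∈ E(G2) ✓
  (7,8) → (φ(7),φ(8)) = (2,6) ∈ E(G2) ✓
  (7,9) → (φ(7),φ(9)) = (0,6) ∈ E(G2) ✓
  (8,9) → (φ(8),φ(9)) = (0,2) ∈ E(G2) ✓
All 25 edges of G1 map to edges of G2, and |E(G1)| = |E(G2)| = 25, so φ is a bijection on edges as well as vertices. Hence G1 ≅ G2.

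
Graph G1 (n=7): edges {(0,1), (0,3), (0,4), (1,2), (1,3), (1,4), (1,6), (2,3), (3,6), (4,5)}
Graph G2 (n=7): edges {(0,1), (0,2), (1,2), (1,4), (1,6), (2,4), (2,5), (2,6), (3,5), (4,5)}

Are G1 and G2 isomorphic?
Yes, isomorphic

The graphs are isomorphic.
One valid mapping φ: V(G1) → V(G2): 0→4, 1→2, 2→0, 3→1, 4→5, 5→3, 6→6

Verify φ preserves adjacency — for each edge of G1, its image is an edge of G2:
  (0,1) → (φ(0),φ(1)) = (2,4) ∈ E(G2) ✓
  (0,3) → (φ(0),φ(3)) = (1,4) ∈ E(G2) ✓
  (0,4) → (φ(0),φ(4)) = (4,5) ∈ E(G2) ✓
  (1,2) → (φ(1),φ(2)) = (0,2) ∈ E(G2) ✓
  (1,3) → (φ(1),φ(3)) = (1,2) ∈ E(G2) ✓
  (1,4) → (φ(1),φ(4)) = (2,5) ∈ E(G2) ✓
  (1,6) → (φ(1),φ(6)) = (2,6) ∈ E(G2) ✓
  (2,3) → (φ(2),φ(3)) = (0,1) ∈ E(G2) ✓
  (3,6) → (φ(3),φ(6)) = (1,6) ∈ E(G2) ✓
  (4,5) → (φ(4),φ(5)) = (3,5) ∈ E(G2) ✓
All 10 edges of G1 map to edges of G2, and |E(G1)| = |E(G2)| = 10, so φ is a bijection on edges as well as vertices. Hence G1 ≅ G2.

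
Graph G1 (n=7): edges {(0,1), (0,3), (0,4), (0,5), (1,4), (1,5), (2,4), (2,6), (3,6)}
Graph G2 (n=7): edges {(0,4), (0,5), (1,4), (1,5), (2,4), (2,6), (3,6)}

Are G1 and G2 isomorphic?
No, not isomorphic

The graphs are NOT isomorphic.

Counting edges: G1 has 9 edge(s); G2 has 7 edge(s).
Edge count is an isomorphism invariant (a bijection on vertices induces a bijection on edges), so differing edge counts rule out isomorphism.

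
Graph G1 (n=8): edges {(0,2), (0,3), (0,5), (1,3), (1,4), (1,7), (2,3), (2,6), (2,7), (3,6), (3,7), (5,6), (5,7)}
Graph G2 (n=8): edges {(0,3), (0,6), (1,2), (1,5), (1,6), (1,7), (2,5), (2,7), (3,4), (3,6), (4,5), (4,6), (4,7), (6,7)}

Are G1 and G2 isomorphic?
No, not isomorphic

The graphs are NOT isomorphic.

Counting triangles (3-cliques): G1 has 4, G2 has 6.
Triangle count is an isomorphism invariant, so differing triangle counts rule out isomorphism.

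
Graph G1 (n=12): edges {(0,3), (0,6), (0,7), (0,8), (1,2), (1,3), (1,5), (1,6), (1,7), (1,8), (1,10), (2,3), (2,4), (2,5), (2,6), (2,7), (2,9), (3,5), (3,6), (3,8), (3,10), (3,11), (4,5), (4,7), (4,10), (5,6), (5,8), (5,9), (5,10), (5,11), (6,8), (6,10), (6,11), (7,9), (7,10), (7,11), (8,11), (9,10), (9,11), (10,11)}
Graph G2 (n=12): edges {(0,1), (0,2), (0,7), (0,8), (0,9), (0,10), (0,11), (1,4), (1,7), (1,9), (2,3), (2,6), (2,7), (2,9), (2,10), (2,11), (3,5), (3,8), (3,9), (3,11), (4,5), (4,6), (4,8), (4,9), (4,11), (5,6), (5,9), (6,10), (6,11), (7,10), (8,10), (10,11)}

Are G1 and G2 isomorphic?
No, not isomorphic

The graphs are NOT isomorphic.

Degrees in G1: deg(0)=4, deg(1)=7, deg(2)=7, deg(3)=8, deg(4)=4, deg(5)=9, deg(6)=8, deg(7)=7, deg(8)=6, deg(9)=5, deg(10)=8, deg(11)=7.
Sorted degree sequence of G1: [9, 8, 8, 8, 7, 7, 7, 7, 6, 5, 4, 4].
Degrees in G2: deg(0)=7, deg(1)=4, deg(2)=7, deg(3)=5, deg(4)=6, deg(5)=4, deg(6)=5, deg(7)=4, deg(8)=4, deg(9)=6, deg(10)=6, deg(11)=6.
Sorted degree sequence of G2: [7, 7, 6, 6, 6, 6, 5, 5, 4, 4, 4, 4].
The (sorted) degree sequence is an isomorphism invariant, so since G1 and G2 have different degree sequences they cannot be isomorphic.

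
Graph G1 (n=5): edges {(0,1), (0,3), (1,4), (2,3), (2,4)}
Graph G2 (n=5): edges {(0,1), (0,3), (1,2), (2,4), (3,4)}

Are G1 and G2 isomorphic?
Yes, isomorphic

The graphs are isomorphic.
One valid mapping φ: V(G1) → V(G2): 0→4, 1→3, 2→1, 3→2, 4→0

Verify φ preserves adjacency — for each edge of G1, its image is an edge of G2:
  (0,1) → (φ(0),φ(1)) = (3,4) ∈ E(G2) ✓
  (0,3) → (φ(0),φ(3)) = (2,4) ∈ E(G2) ✓
  (1,4) → (φ(1),φ(4)) = (0,3) ∈ E(G2) ✓
  (2,3) → (φ(2),φ(3)) = (1,2) ∈ E(G2) ✓
  (2,4) → (φ(2),φ(4)) = (0,1) ∈ E(G2) ✓
All 5 edges of G1 map to edges of G2, and |E(G1)| = |E(G2)| = 5, so φ is a bijection on edges as well as vertices. Hence G1 ≅ G2.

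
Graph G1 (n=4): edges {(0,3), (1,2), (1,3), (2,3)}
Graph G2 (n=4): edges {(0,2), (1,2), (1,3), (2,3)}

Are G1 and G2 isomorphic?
Yes, isomorphic

The graphs are isomorphic.
One valid mapping φ: V(G1) → V(G2): 0→0, 1→3, 2→1, 3→2

Verify φ preserves adjacency — for each edge of G1, its image is an edge of G2:
  (0,3) → (φ(0),φ(3)) = (0,2) ∈ E(G2) ✓
  (1,2) → (φ(1),φ(2)) = (1,3) ∈ E(G2) ✓
  (1,3) → (φ(1),φ(3)) = (2,3) ∈ E(G2) ✓
  (2,3) → (φ(2),φ(3)) = (1,2) ∈ E(G2) ✓
All 4 edges of G1 map to edges of G2, and |E(G1)| = |E(G2)| = 4, so φ is a bijection on edges as well as vertices. Hence G1 ≅ G2.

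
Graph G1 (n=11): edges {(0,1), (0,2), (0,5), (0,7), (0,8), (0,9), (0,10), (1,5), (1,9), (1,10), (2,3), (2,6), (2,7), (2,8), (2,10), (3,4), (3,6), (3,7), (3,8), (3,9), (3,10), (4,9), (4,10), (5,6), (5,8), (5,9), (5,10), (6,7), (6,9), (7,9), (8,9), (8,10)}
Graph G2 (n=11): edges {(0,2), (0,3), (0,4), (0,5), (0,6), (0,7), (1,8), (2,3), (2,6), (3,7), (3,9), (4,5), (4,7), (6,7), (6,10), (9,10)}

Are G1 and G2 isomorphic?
No, not isomorphic

The graphs are NOT isomorphic.

Connected components of G1: 1 component(s) with vertex sets [[0, 1, 2, 3, 4, 5, 6, 7, 8, 9, 10]], sizes [11].
Connected components of G2: 2 component(s) with vertex sets [[1, 8], [0, 2, 3, 4, 5, 6, 7, 9, 10]], sizes [2, 9].
The number of connected components (and the multiset of component sizes) is an isomorphism invariant — an isomorphism maps each component of G1 bijectively onto a component of G2. Since G1 has 1 component(s) and G2 has 2, they cannot be isomorphic.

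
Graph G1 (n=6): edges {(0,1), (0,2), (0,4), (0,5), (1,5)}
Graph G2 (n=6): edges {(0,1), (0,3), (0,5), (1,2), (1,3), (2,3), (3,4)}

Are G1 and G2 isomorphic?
No, not isomorphic

The graphs are NOT isomorphic.

Counting triangles (3-cliques): G1 has 1, G2 has 2.
Triangle count is an isomorphism invariant, so differing triangle counts rule out isomorphism.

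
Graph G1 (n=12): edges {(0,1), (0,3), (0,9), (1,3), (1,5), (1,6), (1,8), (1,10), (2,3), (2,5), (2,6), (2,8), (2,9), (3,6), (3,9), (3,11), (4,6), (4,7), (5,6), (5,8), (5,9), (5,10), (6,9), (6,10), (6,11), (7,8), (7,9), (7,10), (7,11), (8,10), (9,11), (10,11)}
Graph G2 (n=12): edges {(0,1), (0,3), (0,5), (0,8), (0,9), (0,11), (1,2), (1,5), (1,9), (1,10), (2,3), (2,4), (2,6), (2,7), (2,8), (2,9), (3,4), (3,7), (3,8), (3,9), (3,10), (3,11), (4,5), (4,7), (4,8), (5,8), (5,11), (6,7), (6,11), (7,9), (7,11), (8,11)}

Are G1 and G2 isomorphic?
Yes, isomorphic

The graphs are isomorphic.
One valid mapping φ: V(G1) → V(G2): 0→6, 1→11, 2→4, 3→7, 4→10, 5→8, 6→3, 7→1, 8→5, 9→2, 10→0, 11→9

Verify φ preserves adjacency — for each edge of G1, its image is an edge of G2:
  (0,1) → (φ(0),φ(1)) = (6,11) ∈ E(G2) ✓
  (0,3) → (φ(0),φ(3)) = (6,7) ∈ E(G2) ✓
  (0,9) → (φ(0),φ(9)) = (2,6) ∈ E(G2) ✓
  (1,3) → (φ(1),φ(3)) = (7,11) ∈ E(G2) ✓
  (1,5) → (φ(1),φ(5)) = (8,11) ∈ E(G2) ✓
  (1,6) → (φ(1),φ(6)) = (3,11) ∈ E(G2) ✓
  (1,8) → (φ(1),φ(8)) = (5,11) ∈ E(G2) ✓
  (1,10) → (φ(1),φ(10)) = (0,11) ∈ E(G2) ✓
  (2,3) → (φ(2),φ(3)) = (4,7) ∈ E(G2) ✓
  (2,5) → (φ(2),φ(5)) = (4,8) ∈ E(G2) ✓
  (2,6) → (φ(2),φ(6)) = (3,4) ∈ E(G2) ✓
  (2,8) → (φ(2),φ(8)) = (4,5) ∈ E(G2) ✓
  (2,9) → (φ(2),φ(9)) = (2,4) ∈ E(G2) ✓
  (3,6) → (φ(3),φ(6)) = (3,7) ∈ E(G2) ✓
  (3,9) → (φ(3),φ(9)) = (2,7) ∈ E(G2) ✓
  (3,11) → (φ(3),φ(11)) = (7,9) ∈ E(G2) ✓
  (4,6) → (φ(4),φ(6)) = (3,10) ∈ E(G2) ✓
  (4,7) → (φ(4),φ(7)) = (1,10) ∈ E(G2) ✓
  (5,6) → (φ(5),φ(6)) = (3,8) ∈ E(G2) ✓
  (5,8) → (φ(5),φ(8)) = (5,8) ∈ E(G2) ✓
  (5,9) → (φ(5),φ(9)) = (2,8) ∈ E(G2) ✓
  (5,10) → (φ(5),φ(10)) = (0,8) ∈ E(G2) ✓
  (6,9) → (φ(6),φ(9)) = (2,3) ∈ E(G2) ✓
  (6,10) → (φ(6),φ(10)) = (0,3) ∈ E(G2) ✓
  (6,11) → (φ(6),φ(11)) = (3,9) ∈ E(G2) ✓
  (7,8) → (φ(7),φ(8)) = (1,5) ∈ E(G2) ✓
  (7,9) → (φ(7),φ(9)) = (1,2) ∈ E(G2) ✓
  (7,10) → (φ(7),φ(10)) = (0,1) ∈ E(G2) ✓
  (7,11) → (φ(7),φ(11)) = (1,9) ∈ E(G2) ✓
  (8,10) → (φ(8),φ(10)) = (0,5) ∈ E(G2) ✓
  (9,11) → (φ(9),φ(11)) = (2,9) ∈ E(G2) ✓
  (10,11) → (φ(10),φ(11)) = (0,9) ∈ E(G2) ✓
All 32 edges of G1 map to edges of G2, and |E(G1)| = |E(G2)| = 32, so φ is a bijection on edges as well as vertices. Hence G1 ≅ G2.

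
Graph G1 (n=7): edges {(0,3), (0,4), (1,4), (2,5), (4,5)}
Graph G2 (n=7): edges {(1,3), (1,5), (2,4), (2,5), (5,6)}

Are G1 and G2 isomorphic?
Yes, isomorphic

The graphs are isomorphic.
One valid mapping φ: V(G1) → V(G2): 0→2, 1→6, 2→3, 3→4, 4→5, 5→1, 6→0

Verify φ preserves adjacency — for each edge of G1, its image is an edge of G2:
  (0,3) → (φ(0),φ(3)) = (2,4) ∈ E(G2) ✓
  (0,4) → (φ(0),φ(4)) = (2,5) ∈ E(G2) ✓
  (1,4) → (φ(1),φ(4)) = (5,6) ∈ E(G2) ✓
  (2,5) → (φ(2),φ(5)) = (1,3) ∈ E(G2) ✓
  (4,5) → (φ(4),φ(5)) = (1,5) ∈ E(G2) ✓
All 5 edges of G1 map to edges of G2, and |E(G1)| = |E(G2)| = 5, so φ is a bijection on edges as well as vertices. Hence G1 ≅ G2.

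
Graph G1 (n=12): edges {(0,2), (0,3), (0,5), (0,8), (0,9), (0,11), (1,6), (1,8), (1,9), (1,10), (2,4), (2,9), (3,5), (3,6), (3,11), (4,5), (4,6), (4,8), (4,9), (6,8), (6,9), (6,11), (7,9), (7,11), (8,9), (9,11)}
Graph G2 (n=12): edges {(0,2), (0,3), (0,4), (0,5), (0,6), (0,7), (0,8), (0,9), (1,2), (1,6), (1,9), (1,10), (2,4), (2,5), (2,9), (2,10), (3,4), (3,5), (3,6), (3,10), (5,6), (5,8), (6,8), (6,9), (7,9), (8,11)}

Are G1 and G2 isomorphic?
Yes, isomorphic

The graphs are isomorphic.
One valid mapping φ: V(G1) → V(G2): 0→2, 1→8, 2→4, 3→1, 4→3, 5→10, 6→6, 7→7, 8→5, 9→0, 10→11, 11→9

Verify φ preserves adjacency — for each edge of G1, its image is an edge of G2:
  (0,2) → (φ(0),φ(2)) = (2,4) ∈ E(G2) ✓
  (0,3) → (φ(0),φ(3)) = (1,2) ∈ E(G2) ✓
  (0,5) → (φ(0),φ(5)) = (2,10) ∈ E(G2) ✓
  (0,8) → (φ(0),φ(8)) = (2,5) ∈ E(G2) ✓
  (0,9) → (φ(0),φ(9)) = (0,2) ∈ E(G2) ✓
  (0,11) → (φ(0),φ(11)) = (2,9) ∈ E(G2) ✓
  (1,6) → (φ(1),φ(6)) = (6,8) ∈ E(G2) ✓
  (1,8) → (φ(1),φ(8)) = (5,8) ∈ E(G2) ✓
  (1,9) → (φ(1),φ(9)) = (0,8) ∈ E(G2) ✓
  (1,10) → (φ(1),φ(10)) = (8,11) ∈ E(G2) ✓
  (2,4) → (φ(2),φ(4)) = (3,4) ∈ E(G2) ✓
  (2,9) → (φ(2),φ(9)) = (0,4) ∈ E(G2) ✓
  (3,5) → (φ(3),φ(5)) = (1,10) ∈ E(G2) ✓
  (3,6) → (φ(3),φ(6)) = (1,6) ∈ E(G2) ✓
  (3,11) → (φ(3),φ(11)) = (1,9) ∈ E(G2) ✓
  (4,5) → (φ(4),φ(5)) = (3,10) ∈ E(G2) ✓
  (4,6) → (φ(4),φ(6)) = (3,6) ∈ E(G2) ✓
  (4,8) → (φ(4),φ(8)) = (3,5) ∈ E(G2) ✓
  (4,9) → (φ(4),φ(9)) = (0,3) ∈ E(G2) ✓
  (6,8) → (φ(6),φ(8)) = (5,6) ∈ E(G2) ✓
  (6,9) → (φ(6),φ(9)) = (0,6) ∈ E(G2) ✓
  (6,11) → (φ(6),φ(11)) = (6,9) ∈ E(G2) ✓
  (7,9) → (φ(7),φ(9)) = (0,7) ∈ E(G2) ✓
  (7,11) → (φ(7),φ(11)) = (7,9) ∈ E(G2) ✓
  (8,9) → (φ(8),φ(9)) = (0,5) ∈ E(G2) ✓
  (9,11) → (φ(9),φ(11)) = (0,9) ∈ E(G2) ✓
All 26 edges of G1 map to edges of G2, and |E(G1)| = |E(G2)| = 26, so φ is a bijection on edges as well as vertices. Hence G1 ≅ G2.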